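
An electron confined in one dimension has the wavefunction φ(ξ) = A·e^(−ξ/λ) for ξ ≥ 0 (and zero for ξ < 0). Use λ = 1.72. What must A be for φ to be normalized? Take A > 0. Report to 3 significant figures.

We need A² ∫|f|² dξ = 1, taking the integral from 0 to ∞.
Using ∫₀^∞ ξⁿ e^(−αξ) dξ = n!/αⁿ⁺¹, ∫|φ|² dξ = A²·(λ/2).
With λ = 1.72: A² = 1.163 and A = 1.078.

A ≈ 1.08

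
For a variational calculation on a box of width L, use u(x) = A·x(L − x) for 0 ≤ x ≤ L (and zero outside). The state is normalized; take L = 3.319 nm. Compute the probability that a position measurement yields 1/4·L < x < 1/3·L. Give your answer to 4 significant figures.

The probability is P = ∫ |u|² dx over [1/4·L, 1/3·L].
Since A² = 1/(L^5/30), this is the region integral divided by the full normalization integral.
Substituting t = x/L, A² and the length scale cancel in the ratio: P = ∫_{1/4}^{1/3} t^2·(1 - t)^2 dt / ∫_{0}^{1} t^2·(1 - t)^2 dt.
An antiderivative of t^2·(1 - t)^2 is t^3·(6·t^2 - 15·t + 10)/30; evaluating from 1/4 to 1/3 gives ≈ 0.00354536, while the full integral is 1/30.
Evaluating gives P = 0.10636.

P ≈ 0.1064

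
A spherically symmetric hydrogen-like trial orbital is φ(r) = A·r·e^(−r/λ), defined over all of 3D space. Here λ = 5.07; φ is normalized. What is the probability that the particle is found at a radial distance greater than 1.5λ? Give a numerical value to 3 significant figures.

P ≈ 0.815

With dV = 4πr²dr, the probability is ∫|φ|² dV over r > 1.5λ.
The full normalization integral is A²·[3·π·λ^5] = 1, fixing A².
Substituting u = r/λ, A², 4π and the length scale all cancel in the ratio: P = ∫_{1.5}^{∞} u^4·e^(-2·u) du / ∫_{0}^{∞} u^4·e^(-2·u) du.
Using ∫ u^4·e^(-2·u) du = -(u^4/2 + u^3 + 3·u^2/2 + 3·u/2 + 3/4)·e^(-2·u), the numerator is 393·e^(-3)/32 and the denominator is 3/4.
Taking the ratio yields P = 0.8153.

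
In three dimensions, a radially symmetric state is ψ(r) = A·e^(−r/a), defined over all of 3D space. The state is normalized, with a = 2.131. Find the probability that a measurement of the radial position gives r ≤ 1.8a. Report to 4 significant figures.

P = ∫ |ψ|² 4πr² dr over r ≤ 1.8a.
The full normalization integral is A²·[π·a^3] = 1, fixing A².
In terms of u = r/a (A², 4π and the length scale all cancel between numerator and denominator), P = [∫_{0}^{1.8} u^2·e^(-2·u) du] / [∫_{0}^{∞} u^2·e^(-2·u) du].
With ∫ u^2·e^(-2·u) du = -(2·u^2 + 2·u + 1)·e^(-2·u)/4 + C, the region integral is 1/4 - 277·e^(-18/5)/100 and the full one is 1/4.
This evaluates to P = 0.69725.

P ≈ 0.6973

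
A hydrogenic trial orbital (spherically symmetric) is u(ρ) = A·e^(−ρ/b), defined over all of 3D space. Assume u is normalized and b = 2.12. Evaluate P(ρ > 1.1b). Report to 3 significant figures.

Integrate the radial probability density 4πρ²|u|² over ρ > 1.1b.
A² is fixed by ∫₀^∞ 4πρ²|u|² dρ = 1, i.e. A² = (π·b^3)^(−1).
Let t = ρ/b; then A², 4π and the length scale all cancel, so P = ∫_{1.1}^{∞} t^2·e^(-2·t) dt ÷ ∫_{0}^{∞} t^2·e^(-2·t) dt.
An antiderivative of t^2·e^(-2·t) is -(2·t^2 + 2·t + 1)·e^(-2·t)/4; evaluating from 1.1 to ∞ gives 281·e^(-11/5)/200, while the full integral is 1/4.
The region integral divided by the full integral gives P = 0.6227.

P ≈ 0.623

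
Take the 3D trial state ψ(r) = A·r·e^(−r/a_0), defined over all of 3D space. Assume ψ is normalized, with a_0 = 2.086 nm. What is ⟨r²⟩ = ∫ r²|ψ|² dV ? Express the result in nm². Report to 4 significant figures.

⟨r^2⟩ ≈ 32.64 nm^2

⟨r²⟩ = ∫ r^2 |ψ|² 4πr² dr over the full domain.
Using ∫₀^∞ rⁿ e^(−αr) dr = n!/αⁿ⁺¹, the ratio of the moment integral to the normalization integral gives ⟨r²⟩ = 15·a_0^2/2.
With a_0 = 2.086, ⟨r^2⟩ = 32.635.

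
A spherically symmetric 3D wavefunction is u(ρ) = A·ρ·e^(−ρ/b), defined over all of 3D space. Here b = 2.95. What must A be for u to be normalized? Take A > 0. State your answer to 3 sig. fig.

A ≈ 0.0218

Require ∫ |u|² 4πρ² dρ = 1 over the whole domain.
In 3D with spherical symmetry the volume element is 4πρ² dρ.
Carrying out the integral gives A² · 3·π·b^5.
With b = 2.95: A² = 0.0004749 and A = 0.02179.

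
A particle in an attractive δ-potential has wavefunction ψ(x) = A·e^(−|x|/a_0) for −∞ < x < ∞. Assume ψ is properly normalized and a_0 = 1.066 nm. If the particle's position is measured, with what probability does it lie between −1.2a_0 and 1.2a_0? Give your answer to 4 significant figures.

The probability is P = ∫ |ψ|² dx over [−1.2a_0, 1.2a_0].
Since A² = 1/(a_0), this is the region integral divided by the full normalization integral.
By symmetry take twice the x ≥ 0 contribution in numerator and denominator; the 2's cancel. Let u = x/a_0; then A² and the length scale cancel, so P = ∫_{0}^{1.2} e^(-2·u) du ÷ ∫_{0}^{∞} e^(-2·u) du.
With ∫ e^(-2·u) du = -e^(-2·u)/2 + C, the region integral is 1/2 - e^(-12/5)/2 and the full one is 1/2.
This works out to P = 0.90928.

P ≈ 0.9093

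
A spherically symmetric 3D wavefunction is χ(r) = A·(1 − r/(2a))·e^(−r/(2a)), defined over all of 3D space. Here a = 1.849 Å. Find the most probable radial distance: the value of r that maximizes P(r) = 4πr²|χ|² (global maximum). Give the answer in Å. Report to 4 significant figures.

Set d/dr [P(r) = 4πr²|χ|²] = 0 and solve for r > 0.
Solving yields r = a·(√(5) + 3).
With a = 1.849, the most probable radial distance is 9.6815 Å.

r ≈ 9.681 Å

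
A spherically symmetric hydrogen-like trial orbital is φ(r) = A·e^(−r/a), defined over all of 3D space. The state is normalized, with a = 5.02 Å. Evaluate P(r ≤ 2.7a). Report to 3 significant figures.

P ≈ 0.905

With dV = 4πr²dr, the probability is ∫|φ|² dV over r ≤ 2.7a.
The full normalization integral is A²·[π·a^3] = 1, fixing A².
In terms of u = r/a (A², 4π and the length scale all cancel between numerator and denominator), P = [∫_{0}^{2.7} u^2·e^(-2·u) du] / [∫_{0}^{∞} u^2·e^(-2·u) du].
An antiderivative of u^2·e^(-2·u) is -(2·u^2 + 2·u + 1)·e^(-2·u)/4; evaluating from 0 to 2.7 gives 1/4 - 1049·e^(-27/5)/200, while the full integral is 1/4.
This evaluates to P = 0.9052.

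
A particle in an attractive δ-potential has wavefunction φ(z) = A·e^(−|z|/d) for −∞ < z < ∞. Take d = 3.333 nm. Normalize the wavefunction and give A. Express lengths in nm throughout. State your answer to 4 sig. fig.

Require ∫ |φ|² dz = 1 over the whole domain.
Using ∫₀^∞ zⁿ e^(−αz) dz = n!/αⁿ⁺¹, the integral (without the A² prefactor) comes out to d.
Hence A² = 1/[d].
Plugging in d = 3.333 yields A = 0.54775.

A ≈ 0.5477 nm^(-1/2)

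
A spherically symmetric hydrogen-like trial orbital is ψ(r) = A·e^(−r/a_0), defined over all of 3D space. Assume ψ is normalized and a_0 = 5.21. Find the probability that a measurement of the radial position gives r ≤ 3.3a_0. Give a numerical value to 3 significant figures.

P ≈ 0.960

P = ∫ |ψ|² 4πr² dr over r ≤ 3.3a_0.
Normalization gives A² = 1/(π·a_0^3).
Let u = r/a_0; then A², 4π and the length scale all cancel, so P = ∫_{0}^{3.3} u^2·e^(-2·u) du ÷ ∫_{0}^{∞} u^2·e^(-2·u) du.
With ∫ u^2·e^(-2·u) du = -(2·u^2 + 2·u + 1)·e^(-2·u)/4 + C, the region integral is 1/4 - 1469·e^(-33/5)/200 and the full one is 1/4.
Taking the ratio yields P = 0.9600.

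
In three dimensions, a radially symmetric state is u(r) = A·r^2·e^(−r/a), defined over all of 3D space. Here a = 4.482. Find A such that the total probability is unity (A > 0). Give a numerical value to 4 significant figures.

A ≈ 0.0006240

Require ∫ |u|² 4πr² dr = 1 over the whole domain.
The angular integral contributes 4π, leaving ∫₀^∞ r²|u|² dr.
With ∫₀^∞ r^6 e^(−αr) dr = 6!/α^7, the integral (without the A² prefactor) comes out to 45·π·a^7/2.
Substituting a = 4.482 gives A² = 3.8937E-7, so A = 0.00062400.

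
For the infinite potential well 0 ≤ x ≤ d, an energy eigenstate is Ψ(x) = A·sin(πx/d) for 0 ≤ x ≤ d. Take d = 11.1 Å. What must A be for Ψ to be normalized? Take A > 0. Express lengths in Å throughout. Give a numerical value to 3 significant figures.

Normalization requires ∫|Ψ|² dx = 1, integrated from 0 to d.
With ∫₀^d sin²(nπx/d) dx = d/2, the integral (without the A² prefactor) comes out to d/2.
So A² = (d/2)^(−1).
Substituting d = 11.1 gives A² = 0.1802, so A = 0.4245.

A ≈ 0.424 Å^(-1/2)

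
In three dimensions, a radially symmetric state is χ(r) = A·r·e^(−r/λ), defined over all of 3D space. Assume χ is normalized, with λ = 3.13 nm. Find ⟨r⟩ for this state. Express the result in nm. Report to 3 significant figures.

By definition ⟨r⟩ = ∫ r |χ(r)|² 4πr² dr.
Using ∫₀^∞ rⁿ e^(−αr) dr = n!/αⁿ⁺¹, evaluating both integrals, ⟨r⟩ = 5·λ/2.
Putting λ = 3.13 gives 7.825.

⟨r⟩ ≈ 7.83 nm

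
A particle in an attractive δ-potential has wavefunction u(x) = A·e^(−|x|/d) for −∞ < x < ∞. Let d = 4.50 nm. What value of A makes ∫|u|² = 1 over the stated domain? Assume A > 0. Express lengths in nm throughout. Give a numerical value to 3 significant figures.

A ≈ 0.471 nm^(-1/2)

Require ∫ |u|² dx = 1 over the whole domain.
Recall ∫₀^∞ x^m e^(−x/β) dx = m!·β^(m+1), ∫|u|² dx = A²·(d).
Setting this equal to 1 gives A² = 1/(d).
Plugging in d = 4.50 yields A = 0.4714.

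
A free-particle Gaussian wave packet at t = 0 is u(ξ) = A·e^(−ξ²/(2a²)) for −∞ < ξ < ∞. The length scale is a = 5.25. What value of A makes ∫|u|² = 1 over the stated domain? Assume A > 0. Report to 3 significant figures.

Require ∫ |u|² dξ = 1 over the whole domain.
Using the Gaussian integral ∫_{−∞}^{∞} e^(−αξ²) dξ = √(π/α), ∫|u|² dξ = A²·(√(π)·a).
Setting this equal to 1 gives A² = 1/(√(π)·a).
Plugging in a = 5.25 yields A = 0.3278.

A ≈ 0.328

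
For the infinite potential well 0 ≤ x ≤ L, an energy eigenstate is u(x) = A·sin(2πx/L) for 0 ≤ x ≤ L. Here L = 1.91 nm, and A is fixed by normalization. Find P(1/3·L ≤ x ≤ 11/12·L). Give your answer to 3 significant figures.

P ≈ 0.583

The probability is P = ∫ |u|² dx over [1/3·L, 11/12·L].
With A² fixed by ∫|u|² = 1, i.e. A² = (L/2)^(−1), substitute and integrate.
Substituting t = x/L, A² and the length scale cancel in the ratio: P = ∫_{1/3}^{11/12} sin(2·π·t)^2 dt / ∫_{0}^{1} sin(2·π·t)^2 dt.
Using ∫ sin(2·π·t)^2 dt = t/2 - sin(4·π·t)/(8·π), the numerator is 7/24 and the denominator is 1/2.
Taking the ratio, P = 7/12.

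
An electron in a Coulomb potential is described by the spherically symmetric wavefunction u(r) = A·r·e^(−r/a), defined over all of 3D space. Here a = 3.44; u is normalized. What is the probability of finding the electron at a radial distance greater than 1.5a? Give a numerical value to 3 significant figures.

Integrate the radial probability density 4πr²|u|² over r > 1.5a.
The full normalization integral is A²·[3·π·a^5] = 1, fixing A².
Substituting t = r/a, A², 4π and the length scale all cancel in the ratio: P = ∫_{1.5}^{∞} t^4·e^(-2·t) dt / ∫_{0}^{∞} t^4·e^(-2·t) dt.
With ∫ t^4·e^(-2·t) dt = -(t^4/2 + t^3 + 3·t^2/2 + 3·t/2 + 3/4)·e^(-2·t) + C, the region integral is 393·e^(-3)/32 and the full one is 3/4.
The region integral divided by the full integral gives P = 0.8153.

P ≈ 0.815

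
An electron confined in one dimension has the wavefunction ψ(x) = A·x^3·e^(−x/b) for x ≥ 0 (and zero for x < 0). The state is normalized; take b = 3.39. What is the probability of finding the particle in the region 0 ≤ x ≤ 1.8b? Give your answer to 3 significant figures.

|ψ|² is the probability density, so P = ∫_{0}^{1.8b} |ψ|² dx.
The normalization integral ∫|ψ|²dx over the whole domain equals 45·b^7/8·A², and A² cancels in the ratio.
Substituting u = x/b, A² and the length scale cancel in the ratio: P = ∫_{0}^{1.8} u^6·e^(-2·u) du / ∫_{0}^{∞} u^6·e^(-2·u) du.
Using ∫ u^6·e^(-2·u) du = -(4·u^6 + 12·u^5 + 30·u^4 + 60·u^3 + 90·u^2 + 90·u + 45)·e^(-2·u)/8, the numerator is ≈ 0.41216 and the denominator is 45/8.
The result is P = 0.07327.

P ≈ 0.0733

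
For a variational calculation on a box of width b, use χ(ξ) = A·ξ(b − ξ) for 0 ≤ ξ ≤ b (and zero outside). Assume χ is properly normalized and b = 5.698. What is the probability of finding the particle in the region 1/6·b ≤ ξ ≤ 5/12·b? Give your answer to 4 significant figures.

P ≈ 0.3111

P = ∫_{1/6·b}^{5/12·b} |χ(ξ)|² dξ.
With A² fixed by ∫|χ|² = 1, i.e. A² = (b^5/30)^(−1), substitute and integrate.
Let u = ξ/b; then A² and the length scale cancel, so P = ∫_{1/6}^{5/12} u^2·(1 - u)^2 du ÷ ∫_{0}^{1} u^2·(1 - u)^2 du.
With ∫ u^2·(1 - u)^2 du = u^3·(6·u^2 - 15·u + 10)/30 + C, the region integral is ≈ 0.0103709 and the full one is 1/30.
The result is P = 0.31113.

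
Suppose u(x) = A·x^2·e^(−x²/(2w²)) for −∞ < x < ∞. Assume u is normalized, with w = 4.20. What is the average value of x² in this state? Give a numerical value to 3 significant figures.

⟨x^2⟩ ≈ 44.1

The expectation value is the |u|²-weighted average of x^2: ∫ x^2|u|² dx.
Evaluating both integrals, ⟨x²⟩ = 5·w^2/2.
With w = 4.20, ⟨x^2⟩ = 44.10.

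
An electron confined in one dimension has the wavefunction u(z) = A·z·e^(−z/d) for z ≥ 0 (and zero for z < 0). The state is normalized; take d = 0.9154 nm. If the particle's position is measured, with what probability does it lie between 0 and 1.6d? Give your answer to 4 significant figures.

P ≈ 0.6201

|u|² is the probability density, so P = ∫_{0}^{1.6d} |u|² dz.
The normalization integral ∫|u|²dz over the whole domain equals d^3/4·A², and A² cancels in the ratio.
Substituting t = z/d, A² and the length scale cancel in the ratio: P = ∫_{0}^{1.6} t^2·e^(-2·t) dt / ∫_{0}^{∞} t^2·e^(-2·t) dt.
With ∫ t^2·e^(-2·t) dt = -(2·t^2 + 2·t + 1)·e^(-2·t)/4 + C, the region integral is 1/4 - 233·e^(-16/5)/100 and the full one is 1/4.
Taking the ratio, P = 0.62010.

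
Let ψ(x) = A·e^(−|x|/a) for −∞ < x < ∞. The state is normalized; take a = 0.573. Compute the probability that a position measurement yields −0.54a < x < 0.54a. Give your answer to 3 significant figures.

The probability is P = ∫ |ψ|² dx over [−0.54a, 0.54a].
Since A² = 1/(a), this is the region integral divided by the full normalization integral.
Both integrals are even about x = 0, so only the x ≥ 0 halves are needed (the factors of 2 cancel). Substituting u = x/a, A² and the length scale cancel in the ratio: P = ∫_{0}^{0.54} e^(-2·u) du / ∫_{0}^{∞} e^(-2·u) du.
Using ∫ e^(-2·u) du = -e^(-2·u)/2, the numerator is 1/2 - e^(-27/25)/2 and the denominator is 1/2.
The result is P = 0.6604.

P ≈ 0.660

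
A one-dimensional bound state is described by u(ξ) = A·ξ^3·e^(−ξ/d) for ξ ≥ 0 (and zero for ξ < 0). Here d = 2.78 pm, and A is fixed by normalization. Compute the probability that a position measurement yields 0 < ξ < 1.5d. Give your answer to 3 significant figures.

|u|² is the probability density, so P = ∫_{0}^{1.5d} |u|² dξ.
The normalization integral ∫|u|²dξ over the whole domain equals 45·d^7/8·A², and A² cancels in the ratio.
In terms of t = ξ/d (A² and the length scale cancel between numerator and denominator), P = [∫_{0}^{1.5} t^6·e^(-2·t) dt] / [∫_{0}^{∞} t^6·e^(-2·t) dt].
Using ∫ t^6·e^(-2·t) dt = -(4·t^6 + 12·t^5 + 30·t^4 + 60·t^3 + 90·t^2 + 90·t + 45)·e^(-2·t)/8, the numerator is ≈ 0.18849 and the denominator is 45/8.
Evaluating gives P = 0.03351.

P ≈ 0.0335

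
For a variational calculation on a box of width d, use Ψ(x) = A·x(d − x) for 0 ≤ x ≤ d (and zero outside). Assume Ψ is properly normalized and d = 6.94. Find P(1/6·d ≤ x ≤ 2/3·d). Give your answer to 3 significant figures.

|Ψ|² is the probability density, so P = ∫_{1/6·d}^{2/3·d} |Ψ|² dx.
With A² fixed by ∫|Ψ|² = 1, i.e. A² = (d^5/30)^(−1), substitute and integrate.
Substituting u = x/d, A² and the length scale cancel in the ratio: P = ∫_{1/6}^{2/3} u^2·(1 - u)^2 du / ∫_{0}^{1} u^2·(1 - u)^2 du.
Using ∫ u^2·(1 - u)^2 du = u^3·(6·u^2 - 15·u + 10)/30, the numerator is 163/6480 and the denominator is 1/30.
This works out to P = 163/216.

P ≈ 0.755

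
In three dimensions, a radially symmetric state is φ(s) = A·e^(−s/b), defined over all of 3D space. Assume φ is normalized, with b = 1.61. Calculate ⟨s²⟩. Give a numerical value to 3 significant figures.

⟨s^2⟩ ≈ 7.78

The expectation value is the |φ|²-weighted average of s^2: ∫ s^2|φ|² 4πs² ds.
With ∫₀^∞ s^4 e^(−αs) ds = 4!/α^5, since the A² factors cancel between numerator and denominator, ⟨s²⟩ = 3·b^2.
Putting b = 1.61 gives 7.776.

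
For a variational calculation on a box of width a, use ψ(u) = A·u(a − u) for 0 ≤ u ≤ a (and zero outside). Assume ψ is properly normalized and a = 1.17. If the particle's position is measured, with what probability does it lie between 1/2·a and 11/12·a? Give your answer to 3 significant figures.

The probability is P = ∫ |ψ|² du over [1/2·a, 11/12·a].
The normalization integral ∫|ψ|²du over the whole domain equals a^5/30·A², and A² cancels in the ratio.
Substituting t = u/a, A² and the length scale cancel in the ratio: P = ∫_{1/2}^{11/12} t^2·(1 - t)^2 dt / ∫_{0}^{1} t^2·(1 - t)^2 dt.
An antiderivative of t^2·(1 - t)^2 is t^3·(6·t^2 - 15·t + 10)/30; evaluating from 1/2 to 11/12 gives ≈ 0.016497, while the full integral is 1/30.
The result is P = 0.4949.

P ≈ 0.495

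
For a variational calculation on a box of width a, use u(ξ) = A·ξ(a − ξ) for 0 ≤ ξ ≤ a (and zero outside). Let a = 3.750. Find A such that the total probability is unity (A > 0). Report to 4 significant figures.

A ≈ 0.2011

The normalization condition is ∫|u|² dξ = 1 from 0 to a.
Expanding the polynomial and integrating term by term, the integral (without the A² prefactor) comes out to a^5/30.
Setting this equal to 1 gives A² = 1/(a^5/30).
Substituting a = 3.750 gives A² = 0.040454, so A = 0.20113.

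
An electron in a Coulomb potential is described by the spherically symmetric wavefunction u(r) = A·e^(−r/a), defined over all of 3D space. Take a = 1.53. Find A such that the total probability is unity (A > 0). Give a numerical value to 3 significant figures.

Normalization requires ∫|u|² 4πr² dr = 1, integrated from 0 to ∞.
In 3D with spherical symmetry the volume element is 4πr² dr.
Using ∫₀^∞ rⁿ e^(−αr) dr = n!/αⁿ⁺¹, the integral (without the A² prefactor) comes out to π·a^3.
Hence A² = 1/[π·a^3].
Plugging in a = 1.53 yields A = 0.2981.

A ≈ 0.298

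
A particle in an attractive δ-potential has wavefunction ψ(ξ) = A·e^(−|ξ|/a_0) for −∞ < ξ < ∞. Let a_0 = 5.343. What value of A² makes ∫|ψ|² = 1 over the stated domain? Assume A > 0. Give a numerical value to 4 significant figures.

Normalization requires ∫|ψ|² dξ = 1, integrated from −∞ to ∞.
Recall ∫₀^∞ ξ^m e^(−ξ/β) dξ = m!·β^(m+1), with ψ = A·e^(−|ξ|/a_0), the integral evaluates to A²·[a_0].
Plugging in a_0 = 5.343 yields A = 0.43262.

A^2 ≈ 0.1872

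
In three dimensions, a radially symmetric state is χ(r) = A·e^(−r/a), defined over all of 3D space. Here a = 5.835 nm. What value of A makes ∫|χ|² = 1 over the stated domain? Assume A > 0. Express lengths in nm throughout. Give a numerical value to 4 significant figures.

We need A² ∫|f|² 4πr² dr = 1, taking the integral from 0 to ∞.
In 3D with spherical symmetry the volume element is 4πr² dr.
Carrying out the integral gives A² · π·a^3.
Hence A² = 1/[π·a^3].
Plugging in a = 5.835 yields A = 0.040028.

A ≈ 0.04003 nm^(-3/2)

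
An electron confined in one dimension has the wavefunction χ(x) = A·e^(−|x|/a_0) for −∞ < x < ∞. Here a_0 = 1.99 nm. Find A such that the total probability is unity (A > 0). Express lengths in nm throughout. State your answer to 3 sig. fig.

Normalization requires ∫|χ|² dx = 1, integrated from −∞ to ∞.
Carrying out the integral gives A² · a_0.
So A² = (a_0)^(−1).
With a_0 = 1.99: A² = 0.5025 and A = 0.7089.

A ≈ 0.709 nm^(-1/2)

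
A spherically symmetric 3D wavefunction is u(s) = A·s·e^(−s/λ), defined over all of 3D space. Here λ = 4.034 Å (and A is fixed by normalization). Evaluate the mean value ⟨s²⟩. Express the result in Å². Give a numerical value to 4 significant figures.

⟨s^2⟩ ≈ 122.0 Å^2

⟨s²⟩ = ∫ s^2 |u|² 4πs² ds over the full domain.
Recall ∫₀^∞ s^m e^(−s/β) ds = m!·β^(m+1), the ratio of the moment integral to the normalization integral gives ⟨s²⟩ = 15·λ^2/2.
With λ = 4.034, ⟨s^2⟩ = 122.05.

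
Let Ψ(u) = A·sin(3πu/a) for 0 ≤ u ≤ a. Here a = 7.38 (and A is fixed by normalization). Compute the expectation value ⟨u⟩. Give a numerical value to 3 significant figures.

The expectation value is the |Ψ|²-weighted average of u: ∫ u|Ψ|² du.
With ∫₀^a sin²(nπu/a) du = a/2, evaluating both integrals, ⟨u⟩ = a/2.
With a = 7.38, ⟨u⟩ = 3.690.

⟨u⟩ ≈ 3.69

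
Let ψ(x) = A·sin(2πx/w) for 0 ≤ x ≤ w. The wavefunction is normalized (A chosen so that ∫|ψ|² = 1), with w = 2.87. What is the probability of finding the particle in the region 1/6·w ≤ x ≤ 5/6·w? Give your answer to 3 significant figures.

The probability is P = ∫ |ψ|² dx over [1/6·w, 5/6·w].
With A² fixed by ∫|ψ|² = 1, i.e. A² = (w/2)^(−1), substitute and integrate.
Let u = x/w; then A² and the length scale cancel, so P = ∫_{1/6}^{5/6} sin(2·π·u)^2 du ÷ ∫_{0}^{1} sin(2·π·u)^2 du.
Using ∫ sin(2·π·u)^2 du = u/2 - sin(4·π·u)/(8·π), the numerator is √(3)/(8·π) + 1/3 and the denominator is 1/2.
This works out to P = √(3)/(4·π) + 2/3.

P ≈ 0.804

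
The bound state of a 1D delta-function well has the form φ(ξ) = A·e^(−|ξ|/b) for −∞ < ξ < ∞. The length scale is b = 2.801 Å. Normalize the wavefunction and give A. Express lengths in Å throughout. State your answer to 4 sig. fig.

A ≈ 0.5975 Å^(-1/2)

We need A² ∫|f|² dξ = 1, taking the integral from −∞ to ∞.
Using ∫₀^∞ ξⁿ e^(−αξ) dξ = n!/αⁿ⁺¹, ∫|φ|² dξ = A²·(b).
Hence A² = 1/[b].
Plugging in b = 2.801 yields A = 0.59751.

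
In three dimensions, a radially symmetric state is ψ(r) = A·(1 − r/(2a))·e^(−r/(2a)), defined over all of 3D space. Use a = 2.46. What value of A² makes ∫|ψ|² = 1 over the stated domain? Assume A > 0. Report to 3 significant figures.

A^2 ≈ 0.00267

Require ∫ |ψ|² 4πr² dr = 1 over the whole domain.
With ψ = A·(1 − r/(2a))·e^(−r/(2a)), the integral evaluates to A²·[8·π·a^3].
Plugging in a = 2.46 yields A = 0.05170.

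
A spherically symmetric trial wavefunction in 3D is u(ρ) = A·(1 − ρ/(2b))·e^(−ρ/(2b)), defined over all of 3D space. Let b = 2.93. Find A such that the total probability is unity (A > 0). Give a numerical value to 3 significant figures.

Normalization requires ∫|u|² 4πρ² dρ = 1, integrated from 0 to ∞.
In 3D with spherical symmetry the volume element is 4πρ² dρ.
With u = A·(1 − ρ/(2b))·e^(−ρ/(2b)), the integral evaluates to A²·[8·π·b^3].
Plugging in b = 2.93 yields A = 0.03977.

A ≈ 0.0398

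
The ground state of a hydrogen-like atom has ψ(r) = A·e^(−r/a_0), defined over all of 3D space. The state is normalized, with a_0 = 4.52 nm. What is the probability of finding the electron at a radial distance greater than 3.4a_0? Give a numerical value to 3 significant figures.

P = ∫ |ψ|² 4πr² dr over r > 3.4a_0.
Normalization gives A² = 1/(π·a_0^3).
Let u = r/a_0; then A², 4π and the length scale all cancel, so P = ∫_{3.4}^{∞} u^2·e^(-2·u) du ÷ ∫_{0}^{∞} u^2·e^(-2·u) du.
An antiderivative of u^2·e^(-2·u) is -(2·u^2 + 2·u + 1)·e^(-2·u)/4; evaluating from 3.4 to ∞ gives 773·e^(-34/5)/100, while the full integral is 1/4.
This evaluates to P = 0.03444.

P ≈ 0.0344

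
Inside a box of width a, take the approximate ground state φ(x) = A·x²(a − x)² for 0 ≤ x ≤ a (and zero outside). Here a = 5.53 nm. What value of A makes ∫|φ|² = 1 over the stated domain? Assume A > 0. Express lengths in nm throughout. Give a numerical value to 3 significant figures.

A ≈ 0.0114 nm^(-9/2)

We need A² ∫|f|² dx = 1, taking the integral from 0 to a.
Expanding the polynomial and integrating term by term, with φ = A·x²(a − x)², the integral evaluates to A²·[a^9/630].
Setting this equal to 1 gives A² = 1/(a^9/630).
Substituting a = 5.53 gives A² = 0.0001303, so A = 0.01141.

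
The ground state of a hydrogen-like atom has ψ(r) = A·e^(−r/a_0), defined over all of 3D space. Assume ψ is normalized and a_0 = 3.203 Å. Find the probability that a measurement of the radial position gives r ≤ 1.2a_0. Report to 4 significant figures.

P ≈ 0.4303

With dV = 4πr²dr, the probability is ∫|ψ|² dV over r ≤ 1.2a_0.
Normalization gives A² = 1/(π·a_0^3).
Substituting u = r/a_0, A², 4π and the length scale all cancel in the ratio: P = ∫_{0}^{1.2} u^2·e^(-2·u) du / ∫_{0}^{∞} u^2·e^(-2·u) du.
With ∫ u^2·e^(-2·u) du = -(2·u^2 + 2·u + 1)·e^(-2·u)/4 + C, the region integral is 1/4 - 157·e^(-12/5)/100 and the full one is 1/4.
Taking the ratio yields P = 0.43029.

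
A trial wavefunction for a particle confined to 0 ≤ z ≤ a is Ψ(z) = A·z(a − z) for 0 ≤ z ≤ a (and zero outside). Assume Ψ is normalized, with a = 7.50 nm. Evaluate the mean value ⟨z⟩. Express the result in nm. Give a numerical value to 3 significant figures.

⟨z⟩ ≈ 3.75 nm

By definition ⟨z⟩ = ∫ z |Ψ(z)|² dz.
Evaluating both integrals, ⟨z⟩ = a/2.
With a = 7.50, ⟨z⟩ = 3.750.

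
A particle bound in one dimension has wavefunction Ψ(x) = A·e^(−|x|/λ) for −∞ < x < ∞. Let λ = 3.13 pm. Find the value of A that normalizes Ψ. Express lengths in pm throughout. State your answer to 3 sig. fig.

We need A² ∫|f|² dx = 1, taking the integral from −∞ to ∞.
Recall ∫₀^∞ x^m e^(−x/β) dx = m!·β^(m+1), ∫|Ψ|² dx = A²·(λ).
Setting this equal to 1 gives A² = 1/(λ).
With λ = 3.13: A² = 0.3195 and A = 0.5652.

A ≈ 0.565 pm^(-1/2)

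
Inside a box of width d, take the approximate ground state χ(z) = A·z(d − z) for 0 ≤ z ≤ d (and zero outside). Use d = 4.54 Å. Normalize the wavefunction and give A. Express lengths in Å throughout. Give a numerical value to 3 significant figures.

Normalization requires ∫|χ|² dz = 1, integrated from 0 to d.
Expanding the polynomial and integrating term by term, ∫|χ|² dz = A²·(d^5/30).
So A² = (d^5/30)^(−1).
Substituting d = 4.54 gives A² = 0.01555, so A = 0.1247.

A ≈ 0.125 Å^(-5/2)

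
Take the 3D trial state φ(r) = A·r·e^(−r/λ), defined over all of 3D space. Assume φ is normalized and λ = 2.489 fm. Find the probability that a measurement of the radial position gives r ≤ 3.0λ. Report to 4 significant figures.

Integrate the radial probability density 4πr²|φ|² over r ≤ 3.0λ.
Normalization gives A² = 1/(3·π·λ^5).
Substituting u = r/λ, A², 4π and the length scale all cancel in the ratio: P = ∫_{0}^{3.0} u^4·e^(-2·u) du / ∫_{0}^{∞} u^4·e^(-2·u) du.
An antiderivative of u^4·e^(-2·u) is -(u^4/2 + u^3 + 3·u^2/2 + 3·u/2 + 3/4)·e^(-2·u); evaluating from 0 to 3.0 gives 3/4 - 345·e^(-6)/4, while the full integral is 3/4.
The region integral divided by the full integral gives P = 0.71494.

P ≈ 0.7149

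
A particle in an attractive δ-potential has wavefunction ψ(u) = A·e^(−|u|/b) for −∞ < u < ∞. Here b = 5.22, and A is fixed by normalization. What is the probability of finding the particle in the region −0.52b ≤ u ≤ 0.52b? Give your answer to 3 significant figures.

The probability is P = ∫ |ψ|² du over [−0.52b, 0.52b].
The normalization integral ∫|ψ|²du over the whole domain equals b·A², and A² cancels in the ratio.
Both integrals are even about u = 0, so only the u ≥ 0 halves are needed (the factors of 2 cancel). Substituting t = u/b, A² and the length scale cancel in the ratio: P = ∫_{0}^{0.52} e^(-2·t) dt / ∫_{0}^{∞} e^(-2·t) dt.
With ∫ e^(-2·t) dt = -e^(-2·t)/2 + C, the region integral is 1/2 - e^(-26/25)/2 and the full one is 1/2.
This works out to P = 0.6465.

P ≈ 0.647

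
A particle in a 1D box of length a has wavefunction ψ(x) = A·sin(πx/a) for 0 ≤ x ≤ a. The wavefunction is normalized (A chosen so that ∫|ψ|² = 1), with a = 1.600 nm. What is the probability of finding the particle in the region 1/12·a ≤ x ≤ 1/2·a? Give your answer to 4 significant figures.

P ≈ 0.4962

|ψ|² is the probability density, so P = ∫_{1/12·a}^{1/2·a} |ψ|² dx.
With A² fixed by ∫|ψ|² = 1, i.e. A² = (a/2)^(−1), substitute and integrate.
Substituting u = x/a, A² and the length scale cancel in the ratio: P = ∫_{1/12}^{1/2} sin(π·u)^2 du / ∫_{0}^{1} sin(π·u)^2 du.
With ∫ sin(π·u)^2 du = u/2 - sin(2·π·u)/(4·π) + C, the region integral is 1/(8·π) + 5/24 and the full one is 1/2.
Taking the ratio, P = (3 + 5·π)/(12·π).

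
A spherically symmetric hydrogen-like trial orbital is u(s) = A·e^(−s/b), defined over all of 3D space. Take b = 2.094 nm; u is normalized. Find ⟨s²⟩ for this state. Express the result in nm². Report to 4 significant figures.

⟨s^2⟩ ≈ 13.15 nm^2

By definition ⟨s²⟩ = ∫ s^2 |u(s)|² 4πs² ds.
Since the A² factors cancel between numerator and denominator, ⟨s²⟩ = 3·b^2.
With b = 2.094, ⟨s^2⟩ = 13.155.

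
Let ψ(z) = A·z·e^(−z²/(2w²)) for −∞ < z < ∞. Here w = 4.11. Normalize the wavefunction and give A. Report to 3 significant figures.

A ≈ 0.127

The normalization condition is ∫|ψ|² dz = 1 from −∞ to ∞.
Using the Gaussian integral ∫_{−∞}^{∞} e^(−αz²) dz = √(π/α), with ψ = A·z·e^(−z²/(2w²)), the integral evaluates to A²·[√(π)·w^3/2].
So A² = (√(π)·w^3/2)^(−1).
With w = 4.11: A² = 0.01625 and A = 0.1275.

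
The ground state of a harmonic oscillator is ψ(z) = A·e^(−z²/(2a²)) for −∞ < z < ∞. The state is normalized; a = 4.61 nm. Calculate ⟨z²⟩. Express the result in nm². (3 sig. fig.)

⟨z^2⟩ ≈ 10.6 nm^2

⟨z²⟩ = ∫ z^2 |ψ|² dz over the full domain.
Since the A² factors cancel between numerator and denominator, ⟨z²⟩ = a^2/2.
Putting a = 4.61 gives 10.63.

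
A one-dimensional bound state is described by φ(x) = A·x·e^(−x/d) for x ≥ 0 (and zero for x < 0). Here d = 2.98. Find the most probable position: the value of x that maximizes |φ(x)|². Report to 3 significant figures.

x ≈ 2.98

Set d/dx [|φ(x)|²] = 0 and solve for x > 0.
Solving yields x = d.
With d = 2.98, the most probable position is 2.980.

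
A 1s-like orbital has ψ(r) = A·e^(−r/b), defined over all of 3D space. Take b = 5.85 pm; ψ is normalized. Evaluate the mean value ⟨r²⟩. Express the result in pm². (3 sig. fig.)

⟨r^2⟩ ≈ 103 pm^2

The expectation value is the |ψ|²-weighted average of r^2: ∫ r^2|ψ|² 4πr² dr.
The ratio of the moment integral to the normalization integral gives ⟨r²⟩ = 3·b^2.
Putting b = 5.85 gives 102.7.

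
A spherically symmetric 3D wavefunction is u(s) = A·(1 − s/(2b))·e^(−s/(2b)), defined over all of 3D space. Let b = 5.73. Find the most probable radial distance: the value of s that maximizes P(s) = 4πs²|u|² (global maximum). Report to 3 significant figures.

s ≈ 30.0

Set d/ds [P(s) = 4πs²|u|²] = 0 and solve for s > 0.
Solving yields s = b·(√(5) + 3).
With b = 5.73, the most probable radial distance is 30.00.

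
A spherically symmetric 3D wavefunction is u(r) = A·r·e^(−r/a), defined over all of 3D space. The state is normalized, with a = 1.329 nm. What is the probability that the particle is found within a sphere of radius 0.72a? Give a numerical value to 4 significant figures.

P ≈ 0.01589

With dV = 4πr²dr, the probability is ∫|u|² dV over r ≤ 0.72a.
A² is fixed by ∫₀^∞ 4πr²|u|² dr = 1, i.e. A² = (3·π·a^5)^(−1).
Substituting t = r/a, A², 4π and the length scale all cancel in the ratio: P = ∫_{0}^{0.72} t^4·e^(-2·t) dt / ∫_{0}^{∞} t^4·e^(-2·t) dt.
With ∫ t^4·e^(-2·t) dt = -(t^4/2 + t^3 + 3·t^2/2 + 3·t/2 + 3/4)·e^(-2·t) + C, the region integral is ≈ 0.0119186 and the full one is 3/4.
The region integral divided by the full integral gives P = 0.015891.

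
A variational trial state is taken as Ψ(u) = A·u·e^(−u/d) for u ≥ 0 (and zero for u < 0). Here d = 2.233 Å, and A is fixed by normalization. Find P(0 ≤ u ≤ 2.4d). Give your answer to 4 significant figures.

P ≈ 0.8575

The probability is P = ∫ |Ψ|² du over [0, 2.4d].
With A² fixed by ∫|Ψ|² = 1, i.e. A² = (d^3/4)^(−1), substitute and integrate.
In terms of t = u/d (A² and the length scale cancel between numerator and denominator), P = [∫_{0}^{2.4} t^2·e^(-2·t) dt] / [∫_{0}^{∞} t^2·e^(-2·t) dt].
Using ∫ t^2·e^(-2·t) dt = -(2·t^2 + 2·t + 1)·e^(-2·t)/4, the numerator is 1/4 - 433·e^(-24/5)/100 and the denominator is 1/4.
The result is P = 0.85746.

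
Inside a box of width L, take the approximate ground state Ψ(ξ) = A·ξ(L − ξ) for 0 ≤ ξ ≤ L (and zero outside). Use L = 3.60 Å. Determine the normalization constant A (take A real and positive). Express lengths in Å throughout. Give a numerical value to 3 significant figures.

A ≈ 0.223 Å^(-5/2)

Normalization requires ∫|Ψ|² dξ = 1, integrated from 0 to L.
The integral (without the A² prefactor) comes out to L^5/30.
So A² = (L^5/30)^(−1).
Substituting L = 3.60 gives A² = 0.04961, so A = 0.2227.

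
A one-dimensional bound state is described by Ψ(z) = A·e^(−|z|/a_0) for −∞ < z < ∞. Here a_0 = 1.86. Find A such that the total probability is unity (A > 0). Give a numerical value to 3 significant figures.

Normalization requires ∫|Ψ|² dz = 1, integrated from −∞ to ∞.
∫|Ψ|² dz = A²·(a_0).
Hence A² = 1/[a_0].
Substituting a_0 = 1.86 gives A² = 0.5376, so A = 0.7332.

A ≈ 0.733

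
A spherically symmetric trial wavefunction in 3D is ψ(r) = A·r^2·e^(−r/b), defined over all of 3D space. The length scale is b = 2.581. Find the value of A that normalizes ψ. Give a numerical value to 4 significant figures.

A ≈ 0.004306

Require ∫ |ψ|² 4πr² dr = 1 over the whole domain.
The angular integral contributes 4π, leaving ∫₀^∞ r²|ψ|² dr.
∫|ψ|² 4πr² dr = A²·(45·π·b^7/2).
Plugging in b = 2.581 yields A = 0.0043060.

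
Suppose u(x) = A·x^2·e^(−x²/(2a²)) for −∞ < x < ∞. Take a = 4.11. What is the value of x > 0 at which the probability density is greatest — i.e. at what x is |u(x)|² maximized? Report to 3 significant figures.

x ≈ 5.81

The maximum of |u(x)|² occurs where its derivative vanishes.
Solving yields x = √(2)·a.
With a = 4.11, the value of x > 0 at which the probability density is greatest is 5.812.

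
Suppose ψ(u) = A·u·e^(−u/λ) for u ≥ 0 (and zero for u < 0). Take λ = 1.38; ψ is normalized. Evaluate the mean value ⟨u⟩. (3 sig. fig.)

⟨u⟩ ≈ 2.07

By definition ⟨u⟩ = ∫ u |ψ(u)|² du.
The ratio of the moment integral to the normalization integral gives ⟨u⟩ = 3·λ/2.
With λ = 1.38, ⟨u⟩ = 2.070.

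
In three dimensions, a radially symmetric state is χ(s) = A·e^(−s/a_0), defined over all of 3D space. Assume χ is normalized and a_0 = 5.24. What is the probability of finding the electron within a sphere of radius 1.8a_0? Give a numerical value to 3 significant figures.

P ≈ 0.697

P = ∫ |χ|² 4πs² ds over s ≤ 1.8a_0.
A² is fixed by ∫₀^∞ 4πs²|χ|² ds = 1, i.e. A² = (π·a_0^3)^(−1).
Let u = s/a_0; then A², 4π and the length scale all cancel, so P = ∫_{0}^{1.8} u^2·e^(-2·u) du ÷ ∫_{0}^{∞} u^2·e^(-2·u) du.
With ∫ u^2·e^(-2·u) du = -(2·u^2 + 2·u + 1)·e^(-2·u)/4 + C, the region integral is 1/4 - 277·e^(-18/5)/100 and the full one is 1/4.
Taking the ratio yields P = 0.6973.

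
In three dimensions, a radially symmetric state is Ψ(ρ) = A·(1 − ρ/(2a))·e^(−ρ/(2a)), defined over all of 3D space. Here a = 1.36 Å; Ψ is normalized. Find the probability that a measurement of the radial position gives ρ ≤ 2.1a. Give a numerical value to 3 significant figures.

P ≈ 0.0527

P = ∫ |Ψ|² 4πρ² dρ over ρ ≤ 2.1a.
A² is fixed by ∫₀^∞ 4πρ²|Ψ|² dρ = 1, i.e. A² = (8·π·a^3)^(−1).
In terms of u = ρ/a (A², 4π and the length scale all cancel between numerator and denominator), P = [∫_{0}^{2.1} u^2·(1 - u/2)^2·e^(-u) du] / [∫_{0}^{∞} u^2·(1 - u/2)^2·e^(-u) du].
With ∫ u^2·(1 - u/2)^2·e^(-u) du = -(u^4/4 + u^2 + 2·u + 2)·e^(-u) + C, the region integral is ≈ 0.10535 and the full one is 2.
Taking the ratio yields P = 0.05268.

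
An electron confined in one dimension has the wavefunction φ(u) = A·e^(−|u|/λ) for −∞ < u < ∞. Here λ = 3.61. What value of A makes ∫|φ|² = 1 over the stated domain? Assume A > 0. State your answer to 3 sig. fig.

A ≈ 0.526

Require ∫ |φ|² du = 1 over the whole domain.
With φ = A·e^(−|u|/λ), the integral evaluates to A²·[λ].
So A² = (λ)^(−1).
Plugging in λ = 3.61 yields A = 0.5263.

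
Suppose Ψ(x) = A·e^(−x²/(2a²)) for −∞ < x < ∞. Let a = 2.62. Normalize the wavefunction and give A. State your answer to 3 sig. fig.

The normalization condition is ∫|Ψ|² dx = 1 from −∞ to ∞.
Differentiating ∫e^(−αx²) dx = √(π/α) under α to get the higher moments, ∫|Ψ|² dx = A²·(√(π)·a).
Setting this equal to 1 gives A² = 1/(√(π)·a).
With a = 2.62: A² = 0.2153 and A = 0.4640.

A ≈ 0.464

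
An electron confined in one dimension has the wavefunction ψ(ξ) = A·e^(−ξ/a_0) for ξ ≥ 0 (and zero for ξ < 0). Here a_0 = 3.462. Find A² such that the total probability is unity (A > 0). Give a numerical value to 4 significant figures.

A^2 ≈ 0.5777

Normalization requires ∫|ψ|² dξ = 1, integrated from 0 to ∞.
With ∫₀^∞ ξ^0 e^(−αξ) dξ = 0!/α^1, carrying out the integral gives A² · a_0/2.
Setting this equal to 1 gives A² = 1/(a_0/2).
Substituting a_0 = 3.462 gives A² = 0.57770, so A = 0.76007.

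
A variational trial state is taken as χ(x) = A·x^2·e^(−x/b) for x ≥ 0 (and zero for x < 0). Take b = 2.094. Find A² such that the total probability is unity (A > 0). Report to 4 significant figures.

Require ∫ |χ|² dx = 1 over the whole domain.
∫|χ|² dx = A²·(3·b^5/4).
So A² = (3·b^5/4)^(−1).
Plugging in b = 2.094 yields A = 0.18198.

A^2 ≈ 0.03312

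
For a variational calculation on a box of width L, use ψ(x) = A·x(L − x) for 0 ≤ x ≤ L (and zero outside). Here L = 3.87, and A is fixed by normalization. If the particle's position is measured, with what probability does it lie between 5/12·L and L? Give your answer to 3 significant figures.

P ≈ 0.653

The probability is P = ∫ |ψ|² dx over [5/12·L, L].
The normalization integral ∫|ψ|²dx over the whole domain equals L^5/30·A², and A² cancels in the ratio.
In terms of u = x/L (A² and the length scale cancel between numerator and denominator), P = [∫_{5/12}^{1} u^2·(1 - u)^2 du] / [∫_{0}^{1} u^2·(1 - u)^2 du].
An antiderivative of u^2·(1 - u)^2 is u^3·(6·u^2 - 15·u + 10)/30; evaluating from 5/12 to 1 gives ≈ 0.021779, while the full integral is 1/30.
Taking the ratio, P = 0.6534.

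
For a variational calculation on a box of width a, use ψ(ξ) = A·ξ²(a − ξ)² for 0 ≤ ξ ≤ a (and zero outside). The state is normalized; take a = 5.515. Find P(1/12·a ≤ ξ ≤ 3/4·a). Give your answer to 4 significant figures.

P ≈ 0.9507

The probability is P = ∫ |ψ|² dξ over [1/12·a, 3/4·a].
Since A² = 1/(a^9/630), this is the region integral divided by the full normalization integral.
Substituting u = ξ/a, A² and the length scale cancel in the ratio: P = ∫_{1/12}^{3/4} u^4·(1 - u)^4 du / ∫_{0}^{1} u^4·(1 - u)^4 du.
With ∫ u^4·(1 - u)^4 du = u^5·(70·u^4 - 315·u^3 + 540·u^2 - 420·u + 126)/630 + C, the region integral is ≈ 0.00150904 and the full one is 1/630.
This works out to P = 0.95069.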